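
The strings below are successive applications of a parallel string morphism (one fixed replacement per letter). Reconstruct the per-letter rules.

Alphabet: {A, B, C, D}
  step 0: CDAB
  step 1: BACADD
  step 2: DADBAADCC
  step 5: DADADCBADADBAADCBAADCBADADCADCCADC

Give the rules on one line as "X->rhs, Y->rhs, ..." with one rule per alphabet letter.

  step 1 ⇒ step 2: BACADD ⇒ D·AD·BA·AD·C·C
    A ↦ AD
    B ↦ D
    C ↦ BA
    D ↦ C

A->AD, B->D, C->BA, D->C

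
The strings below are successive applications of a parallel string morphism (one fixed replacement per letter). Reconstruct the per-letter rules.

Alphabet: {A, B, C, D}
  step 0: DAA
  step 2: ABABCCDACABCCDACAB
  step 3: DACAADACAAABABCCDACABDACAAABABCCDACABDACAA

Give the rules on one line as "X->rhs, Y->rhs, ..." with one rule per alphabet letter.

A->DAC, B->AA, C->AB, D->CC

  step 2 ⇒ step 3: ABABCCDACABCCDACAB ⇒ DAC·AA·DAC·AA·AB·AB·CC·DAC·AB·DAC·AA·AB·AB·CC·DAC·AB·DAC·AA
    A ↦ DAC
    B ↦ AA
    C ↦ AB
    D ↦ CC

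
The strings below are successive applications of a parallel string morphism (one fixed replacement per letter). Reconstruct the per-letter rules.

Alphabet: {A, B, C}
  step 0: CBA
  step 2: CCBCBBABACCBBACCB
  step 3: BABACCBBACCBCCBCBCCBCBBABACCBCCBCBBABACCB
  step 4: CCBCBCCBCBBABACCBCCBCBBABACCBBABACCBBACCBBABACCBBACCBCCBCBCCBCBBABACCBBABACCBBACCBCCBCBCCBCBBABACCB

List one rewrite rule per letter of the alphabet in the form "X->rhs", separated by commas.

  step 3 ⇒ step 4: BABACCBBACCBCCBCBCCBCBBABACCBCCBCBBABACCB ⇒ CCB·CB·CCB·CB·BA·BA·CCB·CCB·CB·BA·BA·CCB·BA·BA·CCB·BA·CCB·BA·BA·CCB·BA·CCB·CCB·CB·CCB·CB·BA·BA·CCB·BA·BA·CCB·BA·CCB·CCB·CB·CCB·CB·BA·BA·CCB
    A ↦ CB
    B ↦ CCB
    C ↦ BA

A->CB, B->CCB, C->BA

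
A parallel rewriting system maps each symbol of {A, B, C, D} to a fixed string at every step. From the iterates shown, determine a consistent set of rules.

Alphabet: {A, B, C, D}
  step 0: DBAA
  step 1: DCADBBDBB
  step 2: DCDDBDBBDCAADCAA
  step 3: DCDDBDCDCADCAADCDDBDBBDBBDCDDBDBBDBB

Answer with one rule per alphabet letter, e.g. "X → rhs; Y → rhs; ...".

  step 2 ⇒ step 3: DCDDBDBBDCAADCAA ⇒ DC·DDB·DC·DC·A·DC·A·A·DC·DDB·DBB·DBB·DC·DDB·DBB·DBB
    A ↦ DBB
    B ↦ A
    C ↦ DDB
    D ↦ DC

A->DBB, B->A, C->DDB, D->DC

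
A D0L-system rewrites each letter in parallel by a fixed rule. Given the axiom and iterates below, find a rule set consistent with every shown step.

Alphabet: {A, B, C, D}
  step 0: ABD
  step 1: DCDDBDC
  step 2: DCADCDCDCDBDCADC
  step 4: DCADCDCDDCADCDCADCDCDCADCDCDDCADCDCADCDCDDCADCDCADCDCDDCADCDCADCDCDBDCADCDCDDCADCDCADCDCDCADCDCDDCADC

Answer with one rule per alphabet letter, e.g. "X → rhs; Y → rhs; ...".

  step 1 ⇒ step 2: DCDDBDC ⇒ DC·ADC·DC·DC·DB·DC·ADC
    B ↦ DB
    C ↦ ADC
    D ↦ DC
  step 0 ⇒ step 1: ABD ⇒ DCD·DB·DC
    A ↦ DCD

A->DCD, B->DB, C->ADC, D->DC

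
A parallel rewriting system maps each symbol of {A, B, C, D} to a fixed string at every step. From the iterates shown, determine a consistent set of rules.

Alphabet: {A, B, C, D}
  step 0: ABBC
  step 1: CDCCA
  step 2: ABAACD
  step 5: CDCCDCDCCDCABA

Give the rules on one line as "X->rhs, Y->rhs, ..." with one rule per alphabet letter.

A->CD, B->C, C->A, D->B

  step 1 ⇒ step 2: CDCCA ⇒ A·B·A·A·CD
    A ↦ CD
    C ↦ A
    D ↦ B
  step 0 ⇒ step 1: ABBC ⇒ CD·C·C·A
    B ↦ C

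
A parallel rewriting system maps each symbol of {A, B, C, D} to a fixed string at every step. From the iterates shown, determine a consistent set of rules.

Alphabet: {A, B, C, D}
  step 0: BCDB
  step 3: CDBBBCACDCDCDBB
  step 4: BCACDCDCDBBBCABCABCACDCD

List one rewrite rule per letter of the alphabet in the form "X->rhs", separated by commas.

  step 3 ⇒ step 4: CDBBBCACDCDCDBB ⇒ B·CA·CD·CD·CD·B·B·B·CA·B·CA·B·CA·CD·CD
    A ↦ B
    B ↦ CD
    C ↦ B
    D ↦ CA

A->B, B->CD, C->B, D->CA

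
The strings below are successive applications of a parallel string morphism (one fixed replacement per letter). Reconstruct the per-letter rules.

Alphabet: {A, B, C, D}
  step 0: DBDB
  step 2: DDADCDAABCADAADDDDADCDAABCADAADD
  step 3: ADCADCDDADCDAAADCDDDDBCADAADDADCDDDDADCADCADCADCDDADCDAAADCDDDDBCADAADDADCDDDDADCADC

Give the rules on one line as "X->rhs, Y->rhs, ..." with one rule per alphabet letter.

A->DD, B->BCA, C->DAA, D->ADC

  step 2 ⇒ step 3: DDADCDAABCADAADDDDADCDAABCADAADD ⇒ ADC·ADC·DD·ADC·DAA·ADC·DD·DD·BCA·DAA·DD·ADC·DD·DD·ADC·ADC·ADC·ADC·DD·ADC·DAA·ADC·DD·DD·BCA·DAA·DD·ADC·DD·DD·ADC·ADC
    A ↦ DD
    B ↦ BCA
    C ↦ DAA
    D ↦ ADC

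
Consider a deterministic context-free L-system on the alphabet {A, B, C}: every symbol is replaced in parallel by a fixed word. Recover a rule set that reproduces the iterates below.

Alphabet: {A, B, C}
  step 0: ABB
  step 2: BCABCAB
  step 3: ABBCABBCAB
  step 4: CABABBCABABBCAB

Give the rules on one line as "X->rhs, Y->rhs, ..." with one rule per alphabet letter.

A->C, B->AB, C->B

  step 3 ⇒ step 4: ABBCABBCAB ⇒ C·AB·AB·B·C·AB·AB·B·C·AB
    A ↦ C
    B ↦ AB
    C ↦ B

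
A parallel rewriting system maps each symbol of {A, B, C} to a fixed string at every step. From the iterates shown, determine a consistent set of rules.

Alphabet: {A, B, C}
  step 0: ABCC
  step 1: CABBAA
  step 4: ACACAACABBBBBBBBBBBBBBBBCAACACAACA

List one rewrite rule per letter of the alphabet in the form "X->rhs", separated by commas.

  step 0 ⇒ step 1: ABCC ⇒ CA·BB·A·A
    A ↦ CA
    B ↦ BB
    C ↦ A

A->CA, B->BB, C->A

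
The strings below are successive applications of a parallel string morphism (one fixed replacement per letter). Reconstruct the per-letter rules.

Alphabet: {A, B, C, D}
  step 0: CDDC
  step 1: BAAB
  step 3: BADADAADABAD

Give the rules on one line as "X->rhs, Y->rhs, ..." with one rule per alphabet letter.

A->AD, B->CA, C->B, D->A

  step 0 ⇒ step 1: CDDC ⇒ B·A·A·B
    C ↦ B
    D ↦ A
    A ↦ AD  (constrained at step 1)
    B ↦ CA  (constrained at step 1)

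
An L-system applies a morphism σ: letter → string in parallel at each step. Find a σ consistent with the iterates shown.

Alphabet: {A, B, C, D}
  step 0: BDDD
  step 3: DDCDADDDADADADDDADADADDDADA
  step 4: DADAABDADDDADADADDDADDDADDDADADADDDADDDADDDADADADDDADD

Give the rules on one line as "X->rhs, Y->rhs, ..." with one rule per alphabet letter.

A->DD, B->C, C->AB, D->DA

  step 3 ⇒ step 4: DDCDADDDADADADDDADADADDDADA ⇒ DA·DA·AB·DA·DD·DA·DA·DA·DD·DA·DD·DA·DD·DA·DA·DA·DD·DA·DD·DA·DD·DA·DA·DA·DD·DA·DD
    A ↦ DD
    C ↦ AB
    D ↦ DA
    B ↦ C  (constrained at step 0)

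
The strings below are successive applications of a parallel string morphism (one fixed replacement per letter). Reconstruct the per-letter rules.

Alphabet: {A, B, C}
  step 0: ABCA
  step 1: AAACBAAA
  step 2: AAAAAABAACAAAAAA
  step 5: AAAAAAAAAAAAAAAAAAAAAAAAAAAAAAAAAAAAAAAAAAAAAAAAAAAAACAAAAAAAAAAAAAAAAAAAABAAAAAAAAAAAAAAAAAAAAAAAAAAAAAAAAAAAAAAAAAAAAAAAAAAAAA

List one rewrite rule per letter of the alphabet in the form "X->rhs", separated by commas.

  step 1 ⇒ step 2: AAACBAAA ⇒ AA·AA·AA·BA·AC·AA·AA·AA
    A ↦ AA
    B ↦ AC
    C ↦ BA

A->AA, B->AC, C->BA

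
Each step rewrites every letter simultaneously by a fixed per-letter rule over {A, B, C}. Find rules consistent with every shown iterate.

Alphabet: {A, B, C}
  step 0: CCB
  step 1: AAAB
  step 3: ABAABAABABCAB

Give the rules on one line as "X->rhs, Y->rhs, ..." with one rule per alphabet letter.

A->BC, B->AB, C->A

  step 0 ⇒ step 1: CCB ⇒ A·A·AB
    B ↦ AB
    C ↦ A
    A ↦ BC  (constrained at step 1)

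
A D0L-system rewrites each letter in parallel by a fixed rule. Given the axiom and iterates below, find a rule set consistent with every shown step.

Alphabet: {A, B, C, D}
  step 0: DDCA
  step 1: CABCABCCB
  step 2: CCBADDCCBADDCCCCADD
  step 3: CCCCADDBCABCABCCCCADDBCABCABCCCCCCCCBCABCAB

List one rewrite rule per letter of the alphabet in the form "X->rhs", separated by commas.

  step 2 ⇒ step 3: CCBADDCCBADDCCCCADD ⇒ CC·CC·ADD·B·CAB·CAB·CC·CC·ADD·B·CAB·CAB·CC·CC·CC·CC·B·CAB·CAB
    A ↦ B
    B ↦ ADD
    C ↦ CC
    D ↦ CAB

A->B, B->ADD, C->CC, D->CAB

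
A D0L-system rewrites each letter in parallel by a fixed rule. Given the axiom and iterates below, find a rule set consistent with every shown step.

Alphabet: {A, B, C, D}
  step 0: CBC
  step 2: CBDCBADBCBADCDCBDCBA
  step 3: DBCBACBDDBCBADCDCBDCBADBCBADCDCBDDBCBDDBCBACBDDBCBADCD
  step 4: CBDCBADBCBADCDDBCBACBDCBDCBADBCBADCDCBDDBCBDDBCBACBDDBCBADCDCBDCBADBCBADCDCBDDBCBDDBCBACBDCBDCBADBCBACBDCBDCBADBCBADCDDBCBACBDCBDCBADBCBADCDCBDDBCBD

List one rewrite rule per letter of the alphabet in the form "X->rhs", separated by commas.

  step 3 ⇒ step 4: DBCBACBDDBCBADCDCBDCBADBCBADCDCBDDBCBDDBCBACBDDBCBADCD ⇒ CBD·CBA·DB·CBA·DCD·DB·CBA·CBD·CBD·CBA·DB·CBA·DCD·CBD·DB·CBD·DB·CBA·CBD·DB·CBA·DCD·CBD·CBA·DB·CBA·DCD·CBD·DB·CBD·DB·CBA·CBD·CBD·CBA·DB·CBA·CBD·CBD·CBA·DB·CBA·DCD·DB·CBA·CBD·CBD·CBA·DB·CBA·DCD·CBD·DB·CBD
    A ↦ DCD
    B ↦ CBA
    C ↦ DB
    D ↦ CBD

A->DCD, B->CBA, C->DB, D->CBD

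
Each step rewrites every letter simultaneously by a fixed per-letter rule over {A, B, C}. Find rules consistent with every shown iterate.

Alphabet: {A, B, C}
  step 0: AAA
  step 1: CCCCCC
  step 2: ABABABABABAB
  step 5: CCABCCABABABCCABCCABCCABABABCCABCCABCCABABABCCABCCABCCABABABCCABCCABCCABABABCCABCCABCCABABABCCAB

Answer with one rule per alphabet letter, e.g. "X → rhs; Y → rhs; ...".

A->CC, B->AB, C->AB

  step 1 ⇒ step 2: CCCCCC ⇒ AB·AB·AB·AB·AB·AB
    C ↦ AB
  step 0 ⇒ step 1: AAA ⇒ CC·CC·CC
    A ↦ CC
    B ↦ AB  (constrained at step 2)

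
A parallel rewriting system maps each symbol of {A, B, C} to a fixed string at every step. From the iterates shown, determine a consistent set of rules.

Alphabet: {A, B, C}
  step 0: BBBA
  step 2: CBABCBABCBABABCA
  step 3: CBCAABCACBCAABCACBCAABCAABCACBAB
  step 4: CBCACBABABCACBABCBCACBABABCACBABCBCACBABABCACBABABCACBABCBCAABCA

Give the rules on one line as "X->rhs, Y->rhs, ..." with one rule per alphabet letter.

  step 3 ⇒ step 4: CBCAABCACBCAABCACBCAABCAABCACBAB ⇒ CB·CA·CB·AB·AB·CA·CB·AB·CB·CA·CB·AB·AB·CA·CB·AB·CB·CA·CB·AB·AB·CA·CB·AB·AB·CA·CB·AB·CB·CA·AB·CA
    A ↦ AB
    B ↦ CA
    C ↦ CB

A->AB, B->CA, C->CB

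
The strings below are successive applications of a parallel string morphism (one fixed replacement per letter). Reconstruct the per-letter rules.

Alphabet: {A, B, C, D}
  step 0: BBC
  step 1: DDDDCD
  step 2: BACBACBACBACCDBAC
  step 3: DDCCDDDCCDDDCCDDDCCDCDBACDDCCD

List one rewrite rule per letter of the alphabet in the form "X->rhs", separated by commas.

A->C, B->DD, C->CD, D->BAC

  step 2 ⇒ step 3: BACBACBACBACCDBAC ⇒ DD·C·CD·DD·C·CD·DD·C·CD·DD·C·CD·CD·BAC·DD·C·CD
    A ↦ C
    B ↦ DD
    C ↦ CD
    D ↦ BAC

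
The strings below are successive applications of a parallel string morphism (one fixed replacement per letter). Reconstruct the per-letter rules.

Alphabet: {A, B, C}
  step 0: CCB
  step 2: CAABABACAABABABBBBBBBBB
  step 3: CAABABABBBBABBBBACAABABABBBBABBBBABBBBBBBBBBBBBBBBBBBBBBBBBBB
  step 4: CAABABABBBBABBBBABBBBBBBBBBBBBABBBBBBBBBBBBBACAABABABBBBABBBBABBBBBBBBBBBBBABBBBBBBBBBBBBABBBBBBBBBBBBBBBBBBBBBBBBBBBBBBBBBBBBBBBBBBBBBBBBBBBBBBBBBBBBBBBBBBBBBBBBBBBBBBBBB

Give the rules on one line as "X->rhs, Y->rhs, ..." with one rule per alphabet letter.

  step 3 ⇒ step 4: CAABABABBBBABBBBACAABABABBBBABBBBABBBBBBBBBBBBBBBBBBBBBBBBBBB ⇒ CAA·BA·BA·BBB·BA·BBB·BA·BBB·BBB·BBB·BBB·BA·BBB·BBB·BBB·BBB·BA·CAA·BA·BA·BBB·BA·BBB·BA·BBB·BBB·BBB·BBB·BA·BBB·BBB·BBB·BBB·BA·BBB·BBB·BBB·BBB·BBB·BBB·BBB·BBB·BBB·BBB·BBB·BBB·BBB·BBB·BBB·BBB·BBB·BBB·BBB·BBB·BBB·BBB·BBB·BBB·BBB·BBB·BBB
    A ↦ BA
    B ↦ BBB
    C ↦ CAA

A->BA, B->BBB, C->CAA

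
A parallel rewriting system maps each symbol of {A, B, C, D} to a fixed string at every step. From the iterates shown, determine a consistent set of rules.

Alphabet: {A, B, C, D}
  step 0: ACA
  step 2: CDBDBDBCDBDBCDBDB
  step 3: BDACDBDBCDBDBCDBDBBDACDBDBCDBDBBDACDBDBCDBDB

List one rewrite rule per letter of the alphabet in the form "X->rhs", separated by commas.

A->DB, B->DB, C->BDA, D->CDB

  step 2 ⇒ step 3: CDBDBDBCDBDBCDBDB ⇒ BDA·CDB·DB·CDB·DB·CDB·DB·BDA·CDB·DB·CDB·DB·BDA·CDB·DB·CDB·DB
    B ↦ DB
    C ↦ BDA
    D ↦ CDB
    A ↦ DB  (constrained at step 0)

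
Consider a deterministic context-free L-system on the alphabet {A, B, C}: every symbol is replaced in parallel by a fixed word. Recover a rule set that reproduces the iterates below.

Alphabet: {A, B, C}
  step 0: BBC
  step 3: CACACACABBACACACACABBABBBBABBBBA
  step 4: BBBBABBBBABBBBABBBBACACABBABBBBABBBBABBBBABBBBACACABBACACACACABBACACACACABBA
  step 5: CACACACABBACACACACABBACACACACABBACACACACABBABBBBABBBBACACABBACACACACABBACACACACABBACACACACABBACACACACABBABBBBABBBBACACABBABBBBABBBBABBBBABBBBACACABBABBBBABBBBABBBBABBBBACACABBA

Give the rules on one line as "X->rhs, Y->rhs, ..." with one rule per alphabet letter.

  step 4 ⇒ step 5: BBBBABBBBABBBBABBBBACACABBABBBBABBBBABBBBABBBBACACABBACACACACABBACACACACABBA ⇒ CA·CA·CA·CA·BBA·CA·CA·CA·CA·BBA·CA·CA·CA·CA·BBA·CA·CA·CA·CA·BBA·BB·BBA·BB·BBA·CA·CA·BBA·CA·CA·CA·CA·BBA·CA·CA·CA·CA·BBA·CA·CA·CA·CA·BBA·CA·CA·CA·CA·BBA·BB·BBA·BB·BBA·CA·CA·BBA·BB·BBA·BB·BBA·BB·BBA·BB·BBA·CA·CA·BBA·BB·BBA·BB·BBA·BB·BBA·BB·BBA·CA·CA·BBA
    A ↦ BBA
    B ↦ CA
    C ↦ BB

A->BBA, B->CA, C->BB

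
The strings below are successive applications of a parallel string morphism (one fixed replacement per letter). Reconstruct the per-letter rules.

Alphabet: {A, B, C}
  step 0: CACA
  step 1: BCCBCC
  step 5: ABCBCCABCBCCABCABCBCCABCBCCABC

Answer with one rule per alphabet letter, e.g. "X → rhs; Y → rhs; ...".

  step 0 ⇒ step 1: CACA ⇒ BC·C·BC·C
    A ↦ C
    C ↦ BC
    B ↦ A  (constrained at step 1)

A->C, B->A, C->BC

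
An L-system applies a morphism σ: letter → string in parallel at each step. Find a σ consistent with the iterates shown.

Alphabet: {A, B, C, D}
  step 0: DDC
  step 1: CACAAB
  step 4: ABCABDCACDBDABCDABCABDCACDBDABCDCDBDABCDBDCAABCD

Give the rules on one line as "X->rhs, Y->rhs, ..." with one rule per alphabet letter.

  step 0 ⇒ step 1: DDC ⇒ CA·CA·AB
    C ↦ AB
    D ↦ CA
    A ↦ CD  (constrained at step 1)
    B ↦ BD  (constrained at step 1)

A->CD, B->BD, C->AB, D->CA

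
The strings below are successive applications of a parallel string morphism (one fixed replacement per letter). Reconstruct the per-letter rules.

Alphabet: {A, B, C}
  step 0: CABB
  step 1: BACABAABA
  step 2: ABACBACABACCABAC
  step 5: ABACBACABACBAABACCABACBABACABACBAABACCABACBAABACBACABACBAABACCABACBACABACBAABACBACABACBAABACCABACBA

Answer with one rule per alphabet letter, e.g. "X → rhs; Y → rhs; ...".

A->C, B->ABA, C->BA

  step 1 ⇒ step 2: BACABAABA ⇒ ABA·C·BA·C·ABA·C·C·ABA·C
    A ↦ C
    B ↦ ABA
    C ↦ BA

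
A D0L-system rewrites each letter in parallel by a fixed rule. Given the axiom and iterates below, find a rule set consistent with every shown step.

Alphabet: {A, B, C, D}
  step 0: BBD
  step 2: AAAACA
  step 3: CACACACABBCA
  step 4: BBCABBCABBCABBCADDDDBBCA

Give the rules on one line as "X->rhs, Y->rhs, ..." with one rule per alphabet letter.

  step 3 ⇒ step 4: CACACACABBCA ⇒ BB·CA·BB·CA·BB·CA·BB·CA·DD·DD·BB·CA
    A ↦ CA
    B ↦ DD
    C ↦ BB
    D ↦ A  (constrained at step 0)

A->CA, B->DD, C->BB, D->A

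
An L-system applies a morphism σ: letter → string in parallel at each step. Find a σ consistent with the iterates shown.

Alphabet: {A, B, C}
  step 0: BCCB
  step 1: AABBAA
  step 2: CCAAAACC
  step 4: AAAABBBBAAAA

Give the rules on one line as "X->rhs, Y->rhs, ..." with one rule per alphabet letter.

A->C, B->AA, C->B

  step 1 ⇒ step 2: AABBAA ⇒ C·C·AA·AA·C·C
    A ↦ C
    B ↦ AA
  step 0 ⇒ step 1: BCCB ⇒ AA·B·B·AA
    C ↦ B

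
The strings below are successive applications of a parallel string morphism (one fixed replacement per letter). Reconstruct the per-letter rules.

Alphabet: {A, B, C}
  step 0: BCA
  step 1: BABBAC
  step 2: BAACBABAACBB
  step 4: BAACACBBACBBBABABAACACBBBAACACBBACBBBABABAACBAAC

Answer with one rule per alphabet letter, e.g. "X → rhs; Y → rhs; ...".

  step 1 ⇒ step 2: BABBAC ⇒ BA·AC·BA·BA·AC·BB
    A ↦ AC
    B ↦ BA
    C ↦ BB

A->AC, B->BA, C->BB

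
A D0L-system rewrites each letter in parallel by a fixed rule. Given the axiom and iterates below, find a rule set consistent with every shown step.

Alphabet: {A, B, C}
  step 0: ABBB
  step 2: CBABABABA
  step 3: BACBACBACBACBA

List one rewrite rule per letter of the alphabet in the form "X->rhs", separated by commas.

A->BA, B->C, C->BA

  step 2 ⇒ step 3: CBABABABA ⇒ BA·C·BA·C·BA·C·BA·C·BA
    A ↦ BA
    B ↦ C
    C ↦ BA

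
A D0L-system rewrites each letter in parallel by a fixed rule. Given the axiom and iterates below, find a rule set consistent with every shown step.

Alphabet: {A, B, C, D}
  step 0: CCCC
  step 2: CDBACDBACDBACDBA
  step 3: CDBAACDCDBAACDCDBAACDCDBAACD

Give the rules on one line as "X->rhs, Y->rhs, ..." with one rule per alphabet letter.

  step 2 ⇒ step 3: CDBACDBACDBACDBA ⇒ CD·BA·AC·D·CD·BA·AC·D·CD·BA·AC·D·CD·BA·AC·D
    A ↦ D
    B ↦ AC
    C ↦ CD
    D ↦ BA

A->D, B->AC, C->CD, D->BA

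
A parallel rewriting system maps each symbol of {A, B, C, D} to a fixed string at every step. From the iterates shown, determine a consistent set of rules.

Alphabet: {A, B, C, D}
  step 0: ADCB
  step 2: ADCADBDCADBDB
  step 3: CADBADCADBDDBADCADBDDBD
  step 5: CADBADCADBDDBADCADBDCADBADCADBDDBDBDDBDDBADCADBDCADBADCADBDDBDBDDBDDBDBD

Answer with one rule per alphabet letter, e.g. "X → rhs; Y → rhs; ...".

A->CA, B->D, C->AD, D->DB

  step 2 ⇒ step 3: ADCADBDCADBDB ⇒ CA·DB·AD·CA·DB·D·DB·AD·CA·DB·D·DB·D
    A ↦ CA
    B ↦ D
    C ↦ AD
    D ↦ DB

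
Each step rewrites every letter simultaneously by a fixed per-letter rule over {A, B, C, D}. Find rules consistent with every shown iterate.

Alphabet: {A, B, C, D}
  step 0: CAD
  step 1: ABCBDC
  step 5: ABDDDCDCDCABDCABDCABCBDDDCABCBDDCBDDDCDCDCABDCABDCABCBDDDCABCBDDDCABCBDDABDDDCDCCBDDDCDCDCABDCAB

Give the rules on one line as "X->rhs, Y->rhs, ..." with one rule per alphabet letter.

  step 0 ⇒ step 1: CAD ⇒ AB·CB·DC
    A ↦ CB
    C ↦ AB
    D ↦ DC
    B ↦ DD  (constrained at step 1)

A->CB, B->DD, C->AB, D->DC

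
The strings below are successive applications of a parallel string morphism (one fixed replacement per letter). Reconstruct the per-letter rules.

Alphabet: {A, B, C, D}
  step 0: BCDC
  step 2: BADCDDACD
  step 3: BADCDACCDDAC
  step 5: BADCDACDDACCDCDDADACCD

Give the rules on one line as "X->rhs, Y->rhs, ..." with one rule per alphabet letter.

A->D, B->BA, C->DA, D->C

  step 2 ⇒ step 3: BADCDDACD ⇒ BA·D·C·DA·C·C·D·DA·C
    A ↦ D
    B ↦ BA
    C ↦ DA
    D ↦ C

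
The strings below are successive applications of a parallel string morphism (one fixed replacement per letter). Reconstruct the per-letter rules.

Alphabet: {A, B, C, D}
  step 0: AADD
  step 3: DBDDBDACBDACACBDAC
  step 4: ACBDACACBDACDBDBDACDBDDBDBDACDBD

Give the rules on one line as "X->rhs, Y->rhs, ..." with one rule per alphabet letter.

  step 3 ⇒ step 4: DBDDBDACBDACACBDAC ⇒ AC·BD·AC·AC·BD·AC·D·BD·BD·AC·D·BD·D·BD·BD·AC·D·BD
    A ↦ D
    B ↦ BD
    C ↦ BD
    D ↦ AC

A->D, B->BD, C->BD, D->AC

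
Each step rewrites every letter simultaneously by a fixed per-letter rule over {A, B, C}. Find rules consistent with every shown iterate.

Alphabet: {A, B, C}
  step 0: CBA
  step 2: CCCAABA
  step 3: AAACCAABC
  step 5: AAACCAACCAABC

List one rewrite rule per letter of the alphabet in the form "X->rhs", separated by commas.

A->C, B->AAB, C->A

  step 2 ⇒ step 3: CCCAABA ⇒ A·A·A·C·C·AAB·C
    A ↦ C
    B ↦ AAB
    C ↦ A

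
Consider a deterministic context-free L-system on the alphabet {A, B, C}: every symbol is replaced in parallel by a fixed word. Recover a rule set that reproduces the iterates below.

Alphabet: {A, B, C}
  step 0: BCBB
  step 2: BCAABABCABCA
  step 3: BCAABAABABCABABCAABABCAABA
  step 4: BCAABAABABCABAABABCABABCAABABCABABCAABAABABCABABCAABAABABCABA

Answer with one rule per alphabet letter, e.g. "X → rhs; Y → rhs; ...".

A->ABA, B->BC, C->A

  step 3 ⇒ step 4: BCAABAABABCABABCAABABCAABA ⇒ BC·A·ABA·ABA·BC·ABA·ABA·BC·ABA·BC·A·ABA·BC·ABA·BC·A·ABA·ABA·BC·ABA·BC·A·ABA·ABA·BC·ABA
    A ↦ ABA
    B ↦ BC
    C ↦ A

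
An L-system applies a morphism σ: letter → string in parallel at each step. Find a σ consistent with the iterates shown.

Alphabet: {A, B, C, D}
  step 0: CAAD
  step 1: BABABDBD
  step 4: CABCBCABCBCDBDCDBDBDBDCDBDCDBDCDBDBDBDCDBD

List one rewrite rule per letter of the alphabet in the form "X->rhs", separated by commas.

A->AB, B->C, C->B, D->DBD

  step 0 ⇒ step 1: CAAD ⇒ B·AB·AB·DBD
    A ↦ AB
    C ↦ B
    D ↦ DBD
    B ↦ C  (constrained at step 1)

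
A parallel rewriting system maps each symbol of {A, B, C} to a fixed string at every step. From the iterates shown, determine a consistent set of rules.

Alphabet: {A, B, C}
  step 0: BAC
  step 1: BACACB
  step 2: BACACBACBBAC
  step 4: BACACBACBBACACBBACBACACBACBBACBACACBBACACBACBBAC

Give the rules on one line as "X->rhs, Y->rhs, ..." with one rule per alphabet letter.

  step 1 ⇒ step 2: BACACB ⇒ BAC·AC·B·AC·B·BAC
    A ↦ AC
    B ↦ BAC
    C ↦ B

A->AC, B->BAC, C->B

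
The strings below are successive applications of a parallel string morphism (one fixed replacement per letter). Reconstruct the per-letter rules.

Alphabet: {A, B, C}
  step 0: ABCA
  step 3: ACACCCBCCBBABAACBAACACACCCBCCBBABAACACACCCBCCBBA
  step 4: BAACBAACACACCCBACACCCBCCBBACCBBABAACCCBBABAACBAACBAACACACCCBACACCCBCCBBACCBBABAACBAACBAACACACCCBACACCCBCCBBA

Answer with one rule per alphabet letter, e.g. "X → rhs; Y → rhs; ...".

A->BA, B->CCB, C->AC

  step 3 ⇒ step 4: ACACCCBCCBBABAACBAACACACCCBCCBBABAACACACCCBCCBBA ⇒ BA·AC·BA·AC·AC·AC·CCB·AC·AC·CCB·CCB·BA·CCB·BA·BA·AC·CCB·BA·BA·AC·BA·AC·BA·AC·AC·AC·CCB·AC·AC·CCB·CCB·BA·CCB·BA·BA·AC·BA·AC·BA·AC·AC·AC·CCB·AC·AC·CCB·CCB·BA
    A ↦ BA
    B ↦ CCB
    C ↦ AC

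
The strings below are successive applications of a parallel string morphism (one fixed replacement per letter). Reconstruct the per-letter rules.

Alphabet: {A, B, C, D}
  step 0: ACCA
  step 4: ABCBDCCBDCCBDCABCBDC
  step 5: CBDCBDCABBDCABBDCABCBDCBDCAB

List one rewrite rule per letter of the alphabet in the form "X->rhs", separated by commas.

A->CB, B->DC, C->B, D->A

  step 4 ⇒ step 5: ABCBDCCBDCCBDCABCBDC ⇒ CB·DC·B·DC·A·B·B·DC·A·B·B·DC·A·B·CB·DC·B·DC·A·B
    A ↦ CB
    B ↦ DC
    C ↦ B
    D ↦ A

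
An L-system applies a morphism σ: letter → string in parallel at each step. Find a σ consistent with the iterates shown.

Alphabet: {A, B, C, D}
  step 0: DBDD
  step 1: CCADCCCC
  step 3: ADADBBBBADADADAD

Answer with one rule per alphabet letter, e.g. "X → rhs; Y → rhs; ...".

A->CC, B->AD, C->B, D->CC

  step 0 ⇒ step 1: DBDD ⇒ CC·AD·CC·CC
    B ↦ AD
    D ↦ CC
    A ↦ CC  (constrained at step 1)
    C ↦ B  (constrained at step 1)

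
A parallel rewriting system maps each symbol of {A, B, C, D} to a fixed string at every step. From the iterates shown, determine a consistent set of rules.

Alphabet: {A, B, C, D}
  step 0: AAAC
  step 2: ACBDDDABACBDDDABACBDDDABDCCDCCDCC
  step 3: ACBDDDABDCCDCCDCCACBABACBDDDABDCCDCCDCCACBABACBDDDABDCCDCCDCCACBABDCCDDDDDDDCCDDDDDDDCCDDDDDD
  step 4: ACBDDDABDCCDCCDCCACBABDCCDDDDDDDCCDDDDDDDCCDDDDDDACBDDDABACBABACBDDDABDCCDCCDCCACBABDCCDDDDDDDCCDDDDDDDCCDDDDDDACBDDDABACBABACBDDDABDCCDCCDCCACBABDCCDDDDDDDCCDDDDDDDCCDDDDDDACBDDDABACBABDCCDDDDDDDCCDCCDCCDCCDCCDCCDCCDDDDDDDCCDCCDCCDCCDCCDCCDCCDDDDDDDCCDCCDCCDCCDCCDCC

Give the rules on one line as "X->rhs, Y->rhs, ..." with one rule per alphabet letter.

A->ACB, B->AB, C->DDD, D->DCC

  step 3 ⇒ step 4: ACBDDDABDCCDCCDCCACBABACBDDDABDCCDCCDCCACBABACBDDDABDCCDCCDCCACBABDCCDDDDDDDCCDDDDDDDCCDDDDDD ⇒ ACB·DDD·AB·DCC·DCC·DCC·ACB·AB·DCC·DDD·DDD·DCC·DDD·DDD·DCC·DDD·DDD·ACB·DDD·AB·ACB·AB·ACB·DDD·AB·DCC·DCC·DCC·ACB·AB·DCC·DDD·DDD·DCC·DDD·DDD·DCC·DDD·DDD·ACB·DDD·AB·ACB·AB·ACB·DDD·AB·DCC·DCC·DCC·ACB·AB·DCC·DDD·DDD·DCC·DDD·DDD·DCC·DDD·DDD·ACB·DDD·AB·ACB·AB·DCC·DDD·DDD·DCC·DCC·DCC·DCC·DCC·DCC·DCC·DDD·DDD·DCC·DCC·DCC·DCC·DCC·DCC·DCC·DDD·DDD·DCC·DCC·DCC·DCC·DCC·DCC
    A ↦ ACB
    B ↦ AB
    C ↦ DDD
    D ↦ DCC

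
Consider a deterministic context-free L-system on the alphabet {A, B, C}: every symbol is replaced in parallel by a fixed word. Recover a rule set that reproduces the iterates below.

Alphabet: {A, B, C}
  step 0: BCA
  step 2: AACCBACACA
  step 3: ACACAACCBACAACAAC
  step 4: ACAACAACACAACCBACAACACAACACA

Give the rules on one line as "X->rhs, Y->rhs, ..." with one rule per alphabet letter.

A->AC, B->CCB, C->A

  step 3 ⇒ step 4: ACACAACCBACAACAAC ⇒ AC·A·AC·A·AC·AC·A·A·CCB·AC·A·AC·AC·A·AC·AC·A
    A ↦ AC
    B ↦ CCB
    C ↦ A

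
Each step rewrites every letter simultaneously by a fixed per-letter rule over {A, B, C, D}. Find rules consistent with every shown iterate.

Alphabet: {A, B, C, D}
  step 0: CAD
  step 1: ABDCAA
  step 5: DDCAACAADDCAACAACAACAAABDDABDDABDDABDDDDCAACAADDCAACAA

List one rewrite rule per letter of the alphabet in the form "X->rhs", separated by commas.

A->D, B->D, C->AB, D->CAA

  step 0 ⇒ step 1: CAD ⇒ AB·D·CAA
    A ↦ D
    C ↦ AB
    D ↦ CAA
    B ↦ D  (constrained at step 1)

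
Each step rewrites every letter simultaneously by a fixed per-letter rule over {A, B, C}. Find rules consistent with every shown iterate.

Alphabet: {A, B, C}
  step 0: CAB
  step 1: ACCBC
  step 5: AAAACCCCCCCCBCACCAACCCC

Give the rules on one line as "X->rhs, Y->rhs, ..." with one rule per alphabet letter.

  step 0 ⇒ step 1: CAB ⇒ A·CC·BC
    A ↦ CC
    B ↦ BC
    C ↦ A

A->CC, B->BC, C->A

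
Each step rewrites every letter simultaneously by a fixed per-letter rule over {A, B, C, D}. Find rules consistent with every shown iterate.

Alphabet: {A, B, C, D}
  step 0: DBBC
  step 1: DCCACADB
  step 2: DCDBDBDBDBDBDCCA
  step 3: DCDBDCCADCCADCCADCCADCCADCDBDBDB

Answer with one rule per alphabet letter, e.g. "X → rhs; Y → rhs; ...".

A->DB, B->CA, C->DB, D->DC

  step 2 ⇒ step 3: DCDBDBDBDBDBDCCA ⇒ DC·DB·DC·CA·DC·CA·DC·CA·DC·CA·DC·CA·DC·DB·DB·DB
    A ↦ DB
    B ↦ CA
    C ↦ DB
    D ↦ DC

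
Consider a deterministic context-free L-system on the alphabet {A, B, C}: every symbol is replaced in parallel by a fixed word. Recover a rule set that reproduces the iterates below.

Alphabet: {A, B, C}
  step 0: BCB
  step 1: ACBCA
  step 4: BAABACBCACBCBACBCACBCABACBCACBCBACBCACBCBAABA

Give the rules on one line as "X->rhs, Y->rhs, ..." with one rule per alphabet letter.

A->BA, B->A, C->CBC

  step 0 ⇒ step 1: BCB ⇒ A·CBC·A
    B ↦ A
    C ↦ CBC
    A ↦ BA  (constrained at step 1)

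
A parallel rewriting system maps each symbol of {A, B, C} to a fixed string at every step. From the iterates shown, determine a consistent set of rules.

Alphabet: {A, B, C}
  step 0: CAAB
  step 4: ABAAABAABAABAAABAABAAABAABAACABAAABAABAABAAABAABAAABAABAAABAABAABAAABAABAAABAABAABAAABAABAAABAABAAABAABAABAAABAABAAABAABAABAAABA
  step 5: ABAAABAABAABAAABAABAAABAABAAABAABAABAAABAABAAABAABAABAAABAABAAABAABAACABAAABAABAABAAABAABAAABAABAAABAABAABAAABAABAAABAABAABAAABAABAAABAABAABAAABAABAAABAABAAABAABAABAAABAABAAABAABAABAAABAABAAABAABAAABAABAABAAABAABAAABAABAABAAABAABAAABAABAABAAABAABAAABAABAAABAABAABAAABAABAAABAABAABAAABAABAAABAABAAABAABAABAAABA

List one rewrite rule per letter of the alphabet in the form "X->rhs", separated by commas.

A->ABA, B->A, C->AC

  step 4 ⇒ step 5: ABAAABAABAABAAABAABAAABAABAACABAAABAABAABAAABAABAAABAABAAABAABAABAAABAABAAABAABAABAAABAABAAABAABAAABAABAABAAABAABAAABAABAABAAABA ⇒ ABA·A·ABA·ABA·ABA·A·ABA·ABA·A·ABA·ABA·A·ABA·ABA·ABA·A·ABA·ABA·A·ABA·ABA·ABA·A·ABA·ABA·A·ABA·ABA·AC·ABA·A·ABA·ABA·ABA·A·ABA·ABA·A·ABA·ABA·A·ABA·ABA·ABA·A·ABA·ABA·A·ABA·ABA·ABA·A·ABA·ABA·A·ABA·ABA·ABA·A·ABA·ABA·A·ABA·ABA·A·ABA·ABA·ABA·A·ABA·ABA·A·ABA·ABA·ABA·A·ABA·ABA·A·ABA·ABA·A·ABA·ABA·ABA·A·ABA·ABA·A·ABA·ABA·ABA·A·ABA·ABA·A·ABA·ABA·ABA·A·ABA·ABA·A·ABA·ABA·A·ABA·ABA·ABA·A·ABA·ABA·A·ABA·ABA·ABA·A·ABA·ABA·A·ABA·ABA·A·ABA·ABA·ABA·A·ABA
    A ↦ ABA
    B ↦ A
    C ↦ AC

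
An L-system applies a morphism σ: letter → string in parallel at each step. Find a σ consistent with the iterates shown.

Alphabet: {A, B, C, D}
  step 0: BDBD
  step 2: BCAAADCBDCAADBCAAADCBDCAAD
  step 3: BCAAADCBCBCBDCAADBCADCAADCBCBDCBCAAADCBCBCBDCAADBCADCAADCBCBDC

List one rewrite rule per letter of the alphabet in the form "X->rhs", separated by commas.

A->CB, B->BCA, C->AAD, D->DC

  step 2 ⇒ step 3: BCAAADCBDCAADBCAAADCBDCAAD ⇒ BCA·AAD·CB·CB·CB·DC·AAD·BCA·DC·AAD·CB·CB·DC·BCA·AAD·CB·CB·CB·DC·AAD·BCA·DC·AAD·CB·CB·DC
    A ↦ CB
    B ↦ BCA
    C ↦ AAD
    D ↦ DC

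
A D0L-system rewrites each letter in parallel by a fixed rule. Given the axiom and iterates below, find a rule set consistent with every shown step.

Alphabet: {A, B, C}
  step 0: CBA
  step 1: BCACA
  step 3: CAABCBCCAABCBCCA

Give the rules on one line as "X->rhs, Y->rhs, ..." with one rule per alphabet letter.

A->CA, B->A, C->BC

  step 0 ⇒ step 1: CBA ⇒ BC·A·CA
    A ↦ CA
    B ↦ A
    C ↦ BC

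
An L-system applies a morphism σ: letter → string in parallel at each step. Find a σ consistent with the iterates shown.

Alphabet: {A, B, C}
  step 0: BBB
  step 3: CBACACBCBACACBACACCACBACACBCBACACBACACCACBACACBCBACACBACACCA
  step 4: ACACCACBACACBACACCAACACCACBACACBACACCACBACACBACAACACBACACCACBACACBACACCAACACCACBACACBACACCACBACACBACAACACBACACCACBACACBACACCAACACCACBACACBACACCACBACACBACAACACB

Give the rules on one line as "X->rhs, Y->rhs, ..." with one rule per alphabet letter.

  step 3 ⇒ step 4: CBACACBCBACACBACACCACBACACBCBACACBACACCACBACACBCBACACBACACCA ⇒ ACA·CCA·CB·ACA·CB·ACA·CCA·ACA·CCA·CB·ACA·CB·ACA·CCA·CB·ACA·CB·ACA·ACA·CB·ACA·CCA·CB·ACA·CB·ACA·CCA·ACA·CCA·CB·ACA·CB·ACA·CCA·CB·ACA·CB·ACA·ACA·CB·ACA·CCA·CB·ACA·CB·ACA·CCA·ACA·CCA·CB·ACA·CB·ACA·CCA·CB·ACA·CB·ACA·ACA·CB
    A ↦ CB
    B ↦ CCA
    C ↦ ACA

A->CB, B->CCA, C->ACA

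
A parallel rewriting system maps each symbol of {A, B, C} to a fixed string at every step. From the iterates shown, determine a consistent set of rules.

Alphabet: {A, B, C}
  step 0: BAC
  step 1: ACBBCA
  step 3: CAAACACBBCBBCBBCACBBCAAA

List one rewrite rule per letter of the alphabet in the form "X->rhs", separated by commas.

  step 0 ⇒ step 1: BAC ⇒ A·CBB·CA
    A ↦ CBB
    B ↦ A
    C ↦ CA

A->CBB, B->A, C->CA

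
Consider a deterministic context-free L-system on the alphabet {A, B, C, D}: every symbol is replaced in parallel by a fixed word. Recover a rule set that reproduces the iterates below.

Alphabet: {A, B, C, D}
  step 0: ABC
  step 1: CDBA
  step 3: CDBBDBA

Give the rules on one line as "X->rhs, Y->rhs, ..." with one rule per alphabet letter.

  step 0 ⇒ step 1: ABC ⇒ C·DB·A
    A ↦ C
    B ↦ DB
    C ↦ A
    D ↦ B  (constrained at step 1)

A->C, B->DB, C->A, D->B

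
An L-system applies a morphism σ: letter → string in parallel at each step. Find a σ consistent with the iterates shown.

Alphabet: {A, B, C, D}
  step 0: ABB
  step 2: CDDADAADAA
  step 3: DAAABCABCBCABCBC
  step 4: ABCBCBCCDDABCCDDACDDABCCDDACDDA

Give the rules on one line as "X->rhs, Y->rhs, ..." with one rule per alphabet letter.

A->BC, B->CD, C->DA, D->A

  step 3 ⇒ step 4: DAAABCABCBCABCBC ⇒ A·BC·BC·BC·CD·DA·BC·CD·DA·CD·DA·BC·CD·DA·CD·DA
    A ↦ BC
    B ↦ CD
    C ↦ DA
    D ↦ A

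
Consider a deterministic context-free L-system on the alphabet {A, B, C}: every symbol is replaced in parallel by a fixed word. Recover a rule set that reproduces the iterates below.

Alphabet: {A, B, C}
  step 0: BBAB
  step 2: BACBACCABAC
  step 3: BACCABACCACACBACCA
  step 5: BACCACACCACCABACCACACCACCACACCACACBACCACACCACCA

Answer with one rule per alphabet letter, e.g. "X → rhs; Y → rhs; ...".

  step 2 ⇒ step 3: BACBACCABAC ⇒ BA·C·CA·BA·C·CA·CA·C·BA·C·CA
    A ↦ C
    B ↦ BA
    C ↦ CA

A->C, B->BA, C->CA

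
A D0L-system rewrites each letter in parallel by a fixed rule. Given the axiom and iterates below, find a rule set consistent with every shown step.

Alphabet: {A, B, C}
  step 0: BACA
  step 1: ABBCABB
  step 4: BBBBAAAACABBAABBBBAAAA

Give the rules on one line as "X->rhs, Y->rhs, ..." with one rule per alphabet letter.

  step 0 ⇒ step 1: BACA ⇒ A·BB·CA·BB
    A ↦ BB
    B ↦ A
    C ↦ CA

A->BB, B->A, C->CA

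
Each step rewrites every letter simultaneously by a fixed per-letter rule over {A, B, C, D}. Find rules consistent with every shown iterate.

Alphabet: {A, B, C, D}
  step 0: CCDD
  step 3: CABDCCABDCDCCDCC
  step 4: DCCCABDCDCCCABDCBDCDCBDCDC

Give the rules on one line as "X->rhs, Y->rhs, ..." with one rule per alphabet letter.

A->C, B->CA, C->DC, D->B

  step 3 ⇒ step 4: CABDCCABDCDCCDCC ⇒ DC·C·CA·B·DC·DC·C·CA·B·DC·B·DC·DC·B·DC·DC
    A ↦ C
    B ↦ CA
    C ↦ DC
    D ↦ B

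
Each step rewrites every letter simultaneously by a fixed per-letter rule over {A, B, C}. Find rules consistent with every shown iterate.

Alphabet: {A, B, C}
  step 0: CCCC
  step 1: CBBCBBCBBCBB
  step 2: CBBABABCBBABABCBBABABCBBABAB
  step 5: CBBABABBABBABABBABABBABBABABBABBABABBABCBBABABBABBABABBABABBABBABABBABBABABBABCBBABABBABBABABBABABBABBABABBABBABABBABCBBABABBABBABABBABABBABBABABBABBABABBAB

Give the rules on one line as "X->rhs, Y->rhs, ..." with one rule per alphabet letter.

A->B, B->AB, C->CBB

  step 1 ⇒ step 2: CBBCBBCBBCBB ⇒ CBB·AB·AB·CBB·AB·AB·CBB·AB·AB·CBB·AB·AB
    B ↦ AB
    C ↦ CBB
    A ↦ B  (constrained at step 2)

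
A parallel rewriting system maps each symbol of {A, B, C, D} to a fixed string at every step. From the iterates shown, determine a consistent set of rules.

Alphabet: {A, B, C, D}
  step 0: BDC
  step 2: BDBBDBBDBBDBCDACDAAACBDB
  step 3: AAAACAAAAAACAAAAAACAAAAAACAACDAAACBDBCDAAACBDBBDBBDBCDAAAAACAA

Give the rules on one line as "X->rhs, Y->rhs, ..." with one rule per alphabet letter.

  step 2 ⇒ step 3: BDBBDBBDBBDBCDACDAAACBDB ⇒ AA·AAC·AA·AA·AAC·AA·AA·AAC·AA·AA·AAC·AA·CDA·AAC·BDB·CDA·AAC·BDB·BDB·BDB·CDA·AA·AAC·AA
    A ↦ BDB
    B ↦ AA
    C ↦ CDA
    D ↦ AAC

A->BDB, B->AA, C->CDA, D->AAC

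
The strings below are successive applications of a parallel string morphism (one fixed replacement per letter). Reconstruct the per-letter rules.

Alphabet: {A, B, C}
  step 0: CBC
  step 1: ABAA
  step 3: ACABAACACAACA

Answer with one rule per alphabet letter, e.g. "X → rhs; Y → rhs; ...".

  step 0 ⇒ step 1: CBC ⇒ A·BA·A
    B ↦ BA
    C ↦ A
    A ↦ AC  (constrained at step 1)

A->AC, B->BA, C->A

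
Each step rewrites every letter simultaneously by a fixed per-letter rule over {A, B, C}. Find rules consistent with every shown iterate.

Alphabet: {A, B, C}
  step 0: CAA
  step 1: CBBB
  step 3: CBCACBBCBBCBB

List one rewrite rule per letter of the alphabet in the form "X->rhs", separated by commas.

A->B, B->CA, C->CB

  step 0 ⇒ step 1: CAA ⇒ CB·B·B
    A ↦ B
    C ↦ CB
    B ↦ CA  (constrained at step 1)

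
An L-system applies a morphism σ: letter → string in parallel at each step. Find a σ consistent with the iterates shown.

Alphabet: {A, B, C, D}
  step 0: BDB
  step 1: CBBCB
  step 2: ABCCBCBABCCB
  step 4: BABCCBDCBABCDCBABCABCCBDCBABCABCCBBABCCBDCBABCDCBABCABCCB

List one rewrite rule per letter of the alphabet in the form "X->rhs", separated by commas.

A->D, B->CB, C->ABC, D->B

  step 1 ⇒ step 2: CBBCB ⇒ ABC·CB·CB·ABC·CB
    B ↦ CB
    C ↦ ABC
    A ↦ D  (constrained at step 2)
  step 0 ⇒ step 1: BDB ⇒ CB·B·CB
    D ↦ B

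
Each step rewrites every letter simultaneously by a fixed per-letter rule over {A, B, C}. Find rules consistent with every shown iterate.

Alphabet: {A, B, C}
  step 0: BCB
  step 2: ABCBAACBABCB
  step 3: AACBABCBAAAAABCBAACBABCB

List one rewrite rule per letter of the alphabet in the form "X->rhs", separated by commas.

A->AA, B->CB, C->AB

  step 2 ⇒ step 3: ABCBAACBABCB ⇒ AA·CB·AB·CB·AA·AA·AB·CB·AA·CB·AB·CB
    A ↦ AA
    B ↦ CB
    C ↦ AB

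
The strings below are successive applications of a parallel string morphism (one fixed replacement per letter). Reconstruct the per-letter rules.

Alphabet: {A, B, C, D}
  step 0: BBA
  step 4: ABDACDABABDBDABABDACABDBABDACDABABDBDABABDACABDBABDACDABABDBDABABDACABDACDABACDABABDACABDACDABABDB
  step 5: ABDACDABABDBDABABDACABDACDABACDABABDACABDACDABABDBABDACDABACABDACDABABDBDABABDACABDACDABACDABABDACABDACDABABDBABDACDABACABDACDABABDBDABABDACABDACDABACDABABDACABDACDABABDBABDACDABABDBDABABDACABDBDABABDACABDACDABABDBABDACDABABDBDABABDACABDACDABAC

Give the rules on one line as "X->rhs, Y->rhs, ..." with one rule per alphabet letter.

A->ABD, B->AC, C->B, D->DAB

  step 4 ⇒ step 5: ABDACDABABDBDABABDACABDBABDACDABABDBDABABDACABDBABDACDABABDBDABABDACABDACDABACDABABDACABDACDABABDB ⇒ ABD·AC·DAB·ABD·B·DAB·ABD·AC·ABD·AC·DAB·AC·DAB·ABD·AC·ABD·AC·DAB·ABD·B·ABD·AC·DAB·AC·ABD·AC·DAB·ABD·B·DAB·ABD·AC·ABD·AC·DAB·AC·DAB·ABD·AC·ABD·AC·DAB·ABD·B·ABD·AC·DAB·AC·ABD·AC·DAB·ABD·B·DAB·ABD·AC·ABD·AC·DAB·AC·DAB·ABD·AC·ABD·AC·DAB·ABD·B·ABD·AC·DAB·ABD·B·DAB·ABD·AC·ABD·B·DAB·ABD·AC·ABD·AC·DAB·ABD·B·ABD·AC·DAB·ABD·B·DAB·ABD·AC·ABD·AC·DAB·AC
    A ↦ ABD
    B ↦ AC
    C ↦ B
    D ↦ DAB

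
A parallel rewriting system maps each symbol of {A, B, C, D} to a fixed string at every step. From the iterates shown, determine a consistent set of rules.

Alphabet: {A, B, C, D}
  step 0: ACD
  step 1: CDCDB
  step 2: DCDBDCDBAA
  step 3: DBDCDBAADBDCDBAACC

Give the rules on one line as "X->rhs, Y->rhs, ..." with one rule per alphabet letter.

  step 2 ⇒ step 3: DCDBDCDBAA ⇒ DB·DC·DB·AA·DB·DC·DB·AA·C·C
    A ↦ C
    B ↦ AA
    C ↦ DC
    D ↦ DB

A->C, B->AA, C->DC, D->DB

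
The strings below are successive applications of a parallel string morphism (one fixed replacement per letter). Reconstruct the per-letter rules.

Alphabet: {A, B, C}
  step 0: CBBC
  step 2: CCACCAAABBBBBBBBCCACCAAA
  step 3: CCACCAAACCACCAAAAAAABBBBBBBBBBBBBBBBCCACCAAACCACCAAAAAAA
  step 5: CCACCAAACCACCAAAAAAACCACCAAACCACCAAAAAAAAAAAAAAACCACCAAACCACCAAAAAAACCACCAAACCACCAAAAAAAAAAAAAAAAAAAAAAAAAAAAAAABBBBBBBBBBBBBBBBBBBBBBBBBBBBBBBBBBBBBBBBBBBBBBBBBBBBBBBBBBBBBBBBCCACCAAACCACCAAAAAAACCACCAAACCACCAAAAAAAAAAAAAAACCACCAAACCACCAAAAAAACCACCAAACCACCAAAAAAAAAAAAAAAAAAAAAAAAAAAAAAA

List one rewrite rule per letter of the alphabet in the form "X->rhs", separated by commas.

  step 2 ⇒ step 3: CCACCAAABBBBBBBBCCACCAAA ⇒ CCA·CCA·AA·CCA·CCA·AA·AA·AA·BB·BB·BB·BB·BB·BB·BB·BB·CCA·CCA·AA·CCA·CCA·AA·AA·AA
    A ↦ AA
    B ↦ BB
    C ↦ CCA

A->AA, B->BB, C->CCA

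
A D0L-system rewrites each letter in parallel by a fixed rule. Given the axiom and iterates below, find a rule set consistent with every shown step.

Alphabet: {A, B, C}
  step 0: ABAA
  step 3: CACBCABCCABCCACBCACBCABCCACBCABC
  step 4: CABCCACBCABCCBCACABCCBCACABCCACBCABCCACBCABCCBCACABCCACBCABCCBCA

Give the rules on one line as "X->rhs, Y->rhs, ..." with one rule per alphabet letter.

  step 3 ⇒ step 4: CACBCABCCABCCACBCACBCABCCACBCABC ⇒ CA·BC·CA·CB·CA·BC·CB·CA·CA·BC·CB·CA·CA·BC·CA·CB·CA·BC·CA·CB·CA·BC·CB·CA·CA·BC·CA·CB·CA·BC·CB·CA
    A ↦ BC
    B ↦ CB
    C ↦ CA

A->BC, B->CB, C->CA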